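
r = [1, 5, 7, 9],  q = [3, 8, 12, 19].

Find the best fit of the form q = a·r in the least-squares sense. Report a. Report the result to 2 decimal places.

XᵀX·[a]ᵀ = Xᵀq reads: 156·a = 298.
Hence a = 298 / 156 ≈ 1.91026.

a = 1.91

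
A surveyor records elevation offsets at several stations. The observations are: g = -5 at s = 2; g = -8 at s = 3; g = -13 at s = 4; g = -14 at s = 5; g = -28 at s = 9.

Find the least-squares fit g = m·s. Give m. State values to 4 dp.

The normal equations are: 135·m = -408.
m = (-408)/135 = -3.02222.

m = -3.0222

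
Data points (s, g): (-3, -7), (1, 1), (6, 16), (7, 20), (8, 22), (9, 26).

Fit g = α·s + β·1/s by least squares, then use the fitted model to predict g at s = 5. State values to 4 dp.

Setting ∂/∂α … = 0 gives: 240·α + 6·β = 668;  6·α + (301585/254016)·β = 3653/252.
(Σs·s = 240, Σs·1/s = 6, Σ1/s·1/s = 301585/254016, Σs·g = 668, Σ1/s·g = 3653/252.)
Eliminating β: (301585/254016)·(row 1) − 6·(row 2) gives (1317413/5292)·α = (301585/254016)·668 − 6·(3653/252) = 44841359/63504, so α = 44841359/15808956.
Then β = ((3653/252) − 6·(44841359/15808956))/(301585/254016) = -2799216/1317413.
At s = 5: ĝ = (44841359/15808956)·(5) + (-2799216/1317413)·(1/5) = 1087443383/79044780.

ĝ = 13.7573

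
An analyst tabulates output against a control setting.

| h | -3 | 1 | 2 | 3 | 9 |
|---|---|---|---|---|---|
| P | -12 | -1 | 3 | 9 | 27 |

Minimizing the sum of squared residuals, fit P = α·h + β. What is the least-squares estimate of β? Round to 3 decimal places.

β = -2.734

Sums needed: Σh·h = 104, Σh = 12, Σ1 = 5.
Right-hand side: Σh·P = 311, ΣP = 26.
Determinant 104·5 − 12² = 376.
α = (311·5 − 12·26)/376 = 1243/376; β = (104·26 − 12·311)/376 = -257/94.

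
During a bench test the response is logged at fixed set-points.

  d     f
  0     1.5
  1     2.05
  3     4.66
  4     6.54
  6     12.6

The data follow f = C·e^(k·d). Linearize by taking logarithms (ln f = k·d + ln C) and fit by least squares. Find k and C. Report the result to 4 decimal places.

Linearized form: ln f = k·d + ln C. From the 5 transformed points,
Σd = 14.0000, Σ(d)² = 62.0000, Σln f = 7.0740, Σd·ln f = 28.0488.
Normal system: [[62.0000, 14.0000]; [14.0000, 5]]·[k, ln C]ᵀ = [28.0488, 7.0740]ᵀ.
Solving (det = 114.0000): k = 0.36148, ln C = 0.40265, so C = exp(0.40265) = 1.49578.

k = 0.3615, C = 1.4958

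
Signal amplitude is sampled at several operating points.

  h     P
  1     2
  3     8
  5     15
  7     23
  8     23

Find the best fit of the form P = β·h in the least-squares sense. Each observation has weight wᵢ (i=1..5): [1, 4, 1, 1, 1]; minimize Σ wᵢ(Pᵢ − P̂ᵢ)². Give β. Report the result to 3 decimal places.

Normal-equation sums: Σwᵢ·h·h = 175.
And Σwᵢ·h·P = 518.
So AᵀWA·[β]ᵀ = AᵀWP: [[175]]·[β]ᵀ = [518]ᵀ.
β = 518/175 = 2.96.

β = 2.960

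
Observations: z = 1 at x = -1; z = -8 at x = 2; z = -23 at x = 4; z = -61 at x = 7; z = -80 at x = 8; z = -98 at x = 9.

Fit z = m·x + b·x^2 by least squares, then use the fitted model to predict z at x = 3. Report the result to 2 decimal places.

ẑ = -14.32

Sums needed: Σx·x = 215, Σx·x^2 = 1655, Σx^2·x^2 = 13331.
And Σx·z = -2058, Σx^2·z = -16446.
Normal equations: [[215, 1655]; [1655, 13331]]·[m, b]ᵀ = [-2058, -16446]ᵀ.
Δ = 215·13331 − 1655² = 127140.
m = ((-2058)·13331 − 1655·(-16446))/127140 = -18089/10595; b = (215·(-16446) − 1655·(-2058))/127140 = -2165/2119.
At x = 3: ẑ = (-18089/10595)·(3) + (-2165/2119)·(9) = -151692/10595.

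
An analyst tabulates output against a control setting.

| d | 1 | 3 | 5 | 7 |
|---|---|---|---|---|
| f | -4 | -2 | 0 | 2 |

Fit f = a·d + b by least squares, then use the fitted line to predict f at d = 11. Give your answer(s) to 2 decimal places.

Setting ∂/∂a … = 0 gives: 84·a + 16·b = 4;  16·a + 4·b = -4.
Determinant 84·4 − 16² = 80.
a = (4·4 − 16·(-4))/80 = 1; b = (84·(-4) − 16·4)/80 = -5.
At d = 11: f̂ = (1)·(11) + (-5)·(1) = 6.

f̂ = 6.00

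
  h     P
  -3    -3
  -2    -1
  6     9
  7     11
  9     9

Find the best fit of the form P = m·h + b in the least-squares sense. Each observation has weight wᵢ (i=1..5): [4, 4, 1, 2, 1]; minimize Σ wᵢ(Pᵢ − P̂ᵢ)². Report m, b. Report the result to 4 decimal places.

m = 1.2104, b = 1.0922

Normal-equation sums: Σwᵢ·h·h = 267, Σwᵢ·h = 9, Σwᵢ·1 = 12.
And Σwᵢ·h·P = 333, Σwᵢ·P = 24.
Normal equations: [[267, 9]; [9, 12]]·[m, b]ᵀ = [333, 24]ᵀ.
Eliminating b: 12·(row 1) − 9·(row 2) gives 3123·m = 12·333 − 9·24 = 3780, so m = 420/347.
Then b = (24 − 9·(420/347))/12 = 379/347.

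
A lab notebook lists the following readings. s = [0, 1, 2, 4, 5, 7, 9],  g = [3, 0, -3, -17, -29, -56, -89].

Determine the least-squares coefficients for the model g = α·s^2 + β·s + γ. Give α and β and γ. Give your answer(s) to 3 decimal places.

α = -0.999, β = -1.288, γ = 2.990

Forming AᵀA = [[9860, 1270, 176]; [1270, 176, 28]; [176, 28, 7]] and Aᵀg = [-10962, -1412, -191]ᵀ gives AᵀA·[α, β, γ]ᵀ = Aᵀg.
Row-reducing yields α = -48044/48081, β = -61931/48081, γ = 47921/16027.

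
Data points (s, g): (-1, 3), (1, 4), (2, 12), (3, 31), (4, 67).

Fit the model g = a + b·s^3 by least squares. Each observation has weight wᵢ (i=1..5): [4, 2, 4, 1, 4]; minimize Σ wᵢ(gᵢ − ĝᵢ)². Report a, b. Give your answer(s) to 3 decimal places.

a = 3.856, b = 0.988

Entries of AᵀWA: Σwᵢ·1 = 15, Σwᵢ·s^3 = 313, Σwᵢ·s^3·s^3 = 17375.
For AᵀWg: Σwᵢ·g = 367, Σwᵢ·s^3·g = 18369.
Δ = 15·17375 − 313² = 162656.
a = (367·17375 − 313·18369)/162656 = 78391/20332; b = (15·18369 − 313·367)/162656 = 20083/20332.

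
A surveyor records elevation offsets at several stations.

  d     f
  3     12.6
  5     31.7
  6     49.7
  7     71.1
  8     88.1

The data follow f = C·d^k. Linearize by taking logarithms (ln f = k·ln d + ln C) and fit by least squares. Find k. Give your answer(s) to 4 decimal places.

Taking logs, ln f = k·ln d + ln C, so regress ln f on ln d.
Σln d = 8.5252, Σ(ln d)² = 15.1183, Σln f = 18.6386, Σln d·ln f = 32.9552.
Equations: 15.1183·k + 8.5252·ln C = 32.9552;  8.5252·k + 5·ln C = 18.6386.
Slope k = (n·Σln d·ln f − Σln d·Σln f)/(n·Σ(ln d)² − (Σln d)²) = (5·32.9552 − 8.5252·18.6386)/2.9130 = 2.01812; ln C = (Σln f − k·Σln d)/n = 0.28676.

k = 2.0181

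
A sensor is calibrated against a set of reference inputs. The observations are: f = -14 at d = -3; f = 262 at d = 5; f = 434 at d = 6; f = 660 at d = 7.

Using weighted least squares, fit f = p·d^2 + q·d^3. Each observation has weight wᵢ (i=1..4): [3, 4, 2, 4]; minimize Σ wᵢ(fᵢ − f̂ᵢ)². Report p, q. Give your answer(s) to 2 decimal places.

p = 3.00, q = 1.50

Sums needed: Σwᵢ·d^2·d^2 = 14939, Σwᵢ·d^2·d^3 = 94551, Σwᵢ·d^3·d^3 = 628595.
Moment sums: Σwᵢ·d^2·f = 186430, Σwᵢ·d^3·f = 1225142.
So XᵀWX·[p, q]ᵀ = XᵀWf: [[14939, 94551]; [94551, 628595]]·[p, q]ᵀ = [186430, 1225142]ᵀ.
Δ = 14939·628595 − 94551² = 450689104.
p = (186430·628595 − 94551·1225142)/450689104 = 84410288/28168069; q = (14939·1225142 − 94551·186430)/450689104 = 42203338/28168069.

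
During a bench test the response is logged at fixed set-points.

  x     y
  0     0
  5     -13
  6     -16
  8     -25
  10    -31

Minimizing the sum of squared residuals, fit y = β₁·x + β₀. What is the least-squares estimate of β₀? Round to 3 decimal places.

The normal equations are: 225·β₁ + 29·β₀ = -671;  29·β₁ + 5·β₀ = -85.
det = 225·5 − 29² = 284.
β₁ = ((-671)·5 − 29·(-85))/284 = -445/142; β₀ = (225·(-85) − 29·(-671))/284 = 167/142.

β₀ = 1.176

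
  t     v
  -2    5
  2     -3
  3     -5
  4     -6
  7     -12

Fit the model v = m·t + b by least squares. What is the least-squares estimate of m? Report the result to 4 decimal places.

m = -1.8738

Normal-equation sums: Σt·t = 82, Σt = 14, Σ1 = 5.
Right-hand side: Σt·v = -139, Σv = -21.
So MᵀM·[m, b]ᵀ = Mᵀv: [[82, 14]; [14, 5]]·[m, b]ᵀ = [-139, -21]ᵀ.
Determinant 82·5 − 14² = 214.
m = ((-139)·5 − 14·(-21))/214 = -401/214; b = (82·(-21) − 14·(-139))/214 = 112/107.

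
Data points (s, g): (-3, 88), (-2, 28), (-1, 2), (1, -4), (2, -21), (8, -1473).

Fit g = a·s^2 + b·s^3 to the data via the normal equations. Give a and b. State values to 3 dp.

a = 0.828, b = -2.981

Compute the Gram sums: Σs^2·s^2 = 4211, Σs^2·s^3 = 32525, Σs^3·s^3 = 263003.
And Σs^2·g = -93454, Σs^3·g = -756950.
AᵀA·[a, b]ᵀ = Aᵀg becomes [[4211, 32525]; [32525, 263003]]·[a, b]ᵀ = [-93454, -756950]ᵀ.
det = 4211·263003 − 32525² = 49630008.
a = ((-93454)·263003 − 32525·(-756950))/49630008 = 10279097/12407502; b = (4211·(-756950) − 32525·(-93454))/49630008 = -36981275/12407502.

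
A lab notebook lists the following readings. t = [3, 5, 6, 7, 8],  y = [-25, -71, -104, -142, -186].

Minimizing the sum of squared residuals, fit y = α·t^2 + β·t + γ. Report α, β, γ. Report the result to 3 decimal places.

α = -2.997, β = 0.725, γ = -0.110

Normal-equation sums: Σt^2·t^2 = 8499, Σt^2·t = 1223, Σt^2 = 183, Σt·t = 183, Σt = 29, Σ1 = 5.
Right-hand side: Σt^2·y = -24606, Σt·y = -3536, Σy = -528.
AᵀA·[α, β, γ]ᵀ = Aᵀy becomes [[8499, 1223, 183]; [1223, 183, 29]; [183, 29, 5]]·[α, β, γ]ᵀ = [-24606, -3536, -528]ᵀ.
Solving the 3×3 system (Gaussian elimination) gives α = -2035/679, β = 492/679, γ = -75/679.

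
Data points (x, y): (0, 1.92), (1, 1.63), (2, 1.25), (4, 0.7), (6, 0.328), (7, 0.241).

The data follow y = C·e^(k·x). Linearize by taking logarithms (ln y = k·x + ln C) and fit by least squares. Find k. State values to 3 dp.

Taking logs, ln y = k·x + ln C, so regress ln y on x.
Over the data: Σx = 20.0000, Σ(x)² = 106.0000, Σln y = -1.5303, Σx·ln y = -17.1410.
Normal system: [[106.0000, 20.0000]; [20.0000, 6]]·[k, ln C]ᵀ = [-17.1410, -1.5303]ᵀ.
Solving (det = 236.0000): k = -0.30610, ln C = 0.76528.

k = -0.306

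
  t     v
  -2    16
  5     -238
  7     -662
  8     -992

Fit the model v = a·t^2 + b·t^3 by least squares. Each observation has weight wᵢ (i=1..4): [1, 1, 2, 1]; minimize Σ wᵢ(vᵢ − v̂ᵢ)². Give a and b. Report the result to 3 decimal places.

a = 0.373, b = -1.984

Compute the Gram sums: Σwᵢ·t^2·t^2 = 9539, Σwᵢ·t^2·t^3 = 69475, Σwᵢ·t^3·t^3 = 513131.
Right-hand side: Σwᵢ·t^2·v = -134250, Σwᵢ·t^3·v = -991914.
AᵀWA·[a, b]ᵀ = AᵀWv becomes [[9539, 69475]; [69475, 513131]]·[a, b]ᵀ = [-134250, -991914]ᵀ.
det = 9539·513131 − 69475² = 67980984.
a = ((-134250)·513131 − 69475·(-991914))/67980984 = 1057850/2832541; b = (9539·(-991914) − 69475·(-134250))/67980984 = -5618704/2832541.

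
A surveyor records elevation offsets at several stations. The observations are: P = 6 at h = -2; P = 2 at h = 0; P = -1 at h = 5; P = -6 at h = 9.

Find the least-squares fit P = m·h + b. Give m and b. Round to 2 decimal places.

Sums needed: Σh·h = 110, Σh = 12, Σ1 = 4.
Right-hand side: Σh·P = -71, ΣP = 1.
So MᵀM·[m, b]ᵀ = MᵀP: [[110, 12]; [12, 4]]·[m, b]ᵀ = [-71, 1]ᵀ.
Eliminating b: 4·(row 1) − 12·(row 2) gives 296·m = 4·(-71) − 12·1 = -296, so m = -1.
Then b = (1 − 12·(-1))/4 = 13/4.

m = -1.00, b = 3.25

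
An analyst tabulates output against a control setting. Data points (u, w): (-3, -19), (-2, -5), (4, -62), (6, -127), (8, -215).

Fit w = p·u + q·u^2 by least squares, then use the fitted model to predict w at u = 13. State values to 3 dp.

Setting ∂/∂p … = 0 gives: 129·p + 757·q = -2663;  757·p + 5745·q = -19515.
Determinant 129·5745 − 757² = 168056.
p = ((-2663)·5745 − 757·(-19515))/168056 = -65760/21007; q = (129·(-19515) − 757·(-2663))/168056 = -62693/21007.
At u = 13: ŵ = (-65760/21007)·(13) + (-62693/21007)·(169) = -11449997/21007.

ŵ = -545.056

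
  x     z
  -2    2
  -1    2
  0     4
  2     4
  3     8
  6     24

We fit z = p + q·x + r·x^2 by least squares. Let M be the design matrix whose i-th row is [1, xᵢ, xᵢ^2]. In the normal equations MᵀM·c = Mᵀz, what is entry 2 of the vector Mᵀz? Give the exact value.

Entry 2 ↔ basis x, so (Mᵀz)_{2} = Σᵢ (x)·zᵢ = (-2)·(2) + (-1)·(2) + (0)·(4) + (2)·(4) + (3)·(8) + (6)·(24) = 170.

170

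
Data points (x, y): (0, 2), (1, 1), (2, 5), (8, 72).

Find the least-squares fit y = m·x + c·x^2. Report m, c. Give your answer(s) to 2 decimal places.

m = 0.21, c = 1.10

Compute the Gram sums: Σx·x = 69, Σx·x^2 = 521, Σx^2·x^2 = 4113.
For Mᵀy: Σx·y = 587, Σx^2·y = 4629.
Determinant 69·4113 − 521² = 12356.
m = (587·4113 − 521·4629)/12356 = 1311/6178; c = (69·4629 − 521·587)/12356 = 6787/6178.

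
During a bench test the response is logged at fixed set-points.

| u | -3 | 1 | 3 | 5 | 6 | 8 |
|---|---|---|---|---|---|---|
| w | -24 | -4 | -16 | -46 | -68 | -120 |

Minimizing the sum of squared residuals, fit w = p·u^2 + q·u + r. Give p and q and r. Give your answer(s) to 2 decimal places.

MᵀM·[p, q, r]ᵀ = Mᵀw reads: 6180·p + 854·q + 144·r = -11642;  854·p + 144·q + 20·r = -1578;  144·p + 20·q + 6·r = -278.
Row-reducing yields p = -35187/17695, q = 21137/17695, r = -45837/17695.

p = -1.99, q = 1.19, r = -2.59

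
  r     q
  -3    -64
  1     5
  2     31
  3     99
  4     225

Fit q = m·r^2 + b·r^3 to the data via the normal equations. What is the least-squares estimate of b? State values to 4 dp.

b = 3.0248

The normal system MᵀM·[m, b]ᵀ = Mᵀq is [[435, 1057]; [1057, 5619]]·[m, b]ᵀ = [4044, 19054]ᵀ.
Eliminating b: 5619·(row 1) − 1057·(row 2) gives 1327016·m = 5619·4044 − 1057·19054 = 2583158, so m = 1291579/663508.
Then b = (19054 − 1057·(1291579/663508))/5619 = 2006991/663508.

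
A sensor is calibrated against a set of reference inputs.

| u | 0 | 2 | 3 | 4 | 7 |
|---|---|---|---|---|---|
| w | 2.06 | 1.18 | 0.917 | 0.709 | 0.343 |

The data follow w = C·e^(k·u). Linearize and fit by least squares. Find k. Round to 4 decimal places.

Taking logs, ln w = k·u + ln C, so regress ln w on u.
AᵀA = [[78.0000, 16.0000]; [16.0000, 5]], rhs = [-8.7947, -0.6124]ᵀ  (here Σu = 16.0000, Σ(u)² = 78.0000, Σln w = -0.6124, Σu·ln w = -8.7947).
Δ = 78.0000·5 − (16.0000)² = 134.0000; k = (-8.7947·5 − 16.0000·-0.6124)/134.0000 = -0.25504, ln C = (78.0000·-0.6124 − 16.0000·-8.7947)/134.0000 = 0.69367.

k = -0.2550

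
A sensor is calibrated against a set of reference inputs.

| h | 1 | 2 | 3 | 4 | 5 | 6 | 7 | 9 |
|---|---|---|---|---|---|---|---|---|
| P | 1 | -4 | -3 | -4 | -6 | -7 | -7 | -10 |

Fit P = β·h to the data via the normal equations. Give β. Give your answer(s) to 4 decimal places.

Compute the Gram sums: Σh·h = 221.
Right-hand side: Σh·P = -243.
Normal equations: [[221]]·[β]ᵀ = [-243]ᵀ.
Hence β = -243 / 221 ≈ -1.09955.

β = -1.0995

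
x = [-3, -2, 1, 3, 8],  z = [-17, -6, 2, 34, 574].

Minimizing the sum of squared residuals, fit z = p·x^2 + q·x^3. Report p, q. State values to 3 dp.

p = 0.953, q = 1.002

Sums needed: Σx^2·x^2 = 4275, Σx^2·x^3 = 32737, Σx^3·x^3 = 263667.
Right-hand side: Σx^2·z = 36867, Σx^3·z = 295315.
So MᵀM·[p, q]ᵀ = Mᵀz: [[4275, 32737]; [32737, 263667]]·[p, q]ᵀ = [36867, 295315]ᵀ.
det = 4275·263667 − 32737² = 55465256.
p = (36867·263667 − 32737·295315)/55465256 = 26442067/27732628; q = (4275·295315 − 32737·36867)/55465256 = 1462017/1459612.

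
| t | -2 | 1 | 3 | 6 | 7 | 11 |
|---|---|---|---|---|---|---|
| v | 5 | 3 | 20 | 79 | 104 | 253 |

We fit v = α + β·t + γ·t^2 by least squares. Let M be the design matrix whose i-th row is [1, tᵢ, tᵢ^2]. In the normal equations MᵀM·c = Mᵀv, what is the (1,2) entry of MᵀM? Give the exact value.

26

Row 1 ↔ basis 1, column 2 ↔ basis t, so (MᵀM)_{1,2} = Σᵢ t = (1)·(-2) + (1)·(1) + (1)·(3) + (1)·(6) + (1)·(7) + (1)·(11) = 26.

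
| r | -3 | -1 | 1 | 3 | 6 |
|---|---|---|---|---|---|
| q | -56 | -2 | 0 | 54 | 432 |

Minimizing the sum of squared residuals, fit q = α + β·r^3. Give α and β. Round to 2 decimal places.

Normal-equation sums: Σ1 = 5, Σr^3 = 216, Σr^3·r^3 = 48116.
For Mᵀq: Σq = 428, Σr^3·q = 96284.
MᵀM·[α, β]ᵀ = Mᵀq becomes [[5, 216]; [216, 48116]]·[α, β]ᵀ = [428, 96284]ᵀ.
det = 5·48116 − 216² = 193924.
α = (428·48116 − 216·96284)/193924 = -50924/48481; β = (5·96284 − 216·428)/193924 = 97243/48481.

α = -1.05, β = 2.01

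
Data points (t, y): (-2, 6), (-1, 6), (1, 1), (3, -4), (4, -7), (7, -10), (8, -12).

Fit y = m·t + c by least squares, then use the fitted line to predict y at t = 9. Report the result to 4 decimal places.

Forming AᵀA = [[144, 20]; [20, 7]] and Aᵀy = [-223, -20]ᵀ gives AᵀA·[m, c]ᵀ = Aᵀy.
Determinant 144·7 − 20² = 608.
m = ((-223)·7 − 20·(-20))/608 = -1161/608; c = (144·(-20) − 20·(-223))/608 = 395/152.
At t = 9: ŷ = (-1161/608)·(9) + (395/152)·(1) = -8869/608.

ŷ = -14.5872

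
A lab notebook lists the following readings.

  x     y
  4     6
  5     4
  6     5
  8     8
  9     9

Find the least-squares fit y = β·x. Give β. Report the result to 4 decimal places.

AᵀA·[β]ᵀ = Aᵀy reads: 222·β = 219.
β = 219/222 = 0.986486.

β = 0.9865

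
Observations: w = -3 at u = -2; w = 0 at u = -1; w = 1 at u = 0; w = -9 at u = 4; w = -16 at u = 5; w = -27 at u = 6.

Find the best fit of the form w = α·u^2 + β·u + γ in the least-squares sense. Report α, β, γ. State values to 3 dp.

Entries of XᵀX: Σu^2·u^2 = 2194, Σu^2·u = 396, Σu^2 = 82, Σu·u = 82, Σu = 12, Σ1 = 6.
And Σu^2·w = -1528, Σu·w = -272, Σw = -54.
Normal equations: [[2194, 396, 82]; [396, 82, 12]; [82, 12, 6]]·[α, β, γ]ᵀ = [-1528, -272, -54]ᵀ.
Row-reducing yields α = -201/218, β = 2720/3161, γ = 11885/6322.

α = -0.922, β = 0.860, γ = 1.880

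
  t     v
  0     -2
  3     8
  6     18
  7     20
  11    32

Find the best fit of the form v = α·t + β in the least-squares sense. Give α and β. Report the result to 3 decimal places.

α = 3.087, β = -1.468

Compute the Gram sums: Σt·t = 215, Σt = 27, Σ1 = 5.
And Σt·v = 624, Σv = 76.
Determinant 215·5 − 27² = 346.
α = (624·5 − 27·76)/346 = 534/173; β = (215·76 − 27·624)/346 = -254/173.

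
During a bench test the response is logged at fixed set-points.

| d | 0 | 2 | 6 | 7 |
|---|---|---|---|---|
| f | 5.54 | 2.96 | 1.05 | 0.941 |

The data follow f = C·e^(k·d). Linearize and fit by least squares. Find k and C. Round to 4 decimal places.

k = -0.2567, C = 5.2536

Let Y = ln f. Fitting Y = k·d + ln C by least squares:
AᵀA = [[89.0000, 15.0000]; [15.0000, 4]], rhs = [2.0374, 2.7852]ᵀ  (here Σd = 15.0000, Σ(d)² = 89.0000, Σln f = 2.7852, Σd·ln f = 2.0374).
Δ = 89.0000·4 − (15.0000)² = 131.0000; k = (2.0374·4 − 15.0000·2.7852)/131.0000 = -0.25670, ln C = (89.0000·2.7852 − 15.0000·2.0374)/131.0000 = 1.65892, so C = exp(1.65892) = 5.25361.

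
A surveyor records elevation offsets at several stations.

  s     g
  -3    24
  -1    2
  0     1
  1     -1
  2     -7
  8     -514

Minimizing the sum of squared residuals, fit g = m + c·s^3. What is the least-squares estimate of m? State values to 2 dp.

Setting ∂/∂m … = 0 gives: 6·m + 493·c = -495;  493·m + 262939·c = -263875.
(Σ1 = 6, Σs^3 = 493, Σs^3·s^3 = 262939, Σg = -495, Σs^3·g = -263875.)
Δ = 6·262939 − 493² = 1334585.
m = ((-495)·262939 − 493·(-263875))/1334585 = -758/15701; c = (6·(-263875) − 493·(-495))/1334585 = -267843/266917.

m = -0.05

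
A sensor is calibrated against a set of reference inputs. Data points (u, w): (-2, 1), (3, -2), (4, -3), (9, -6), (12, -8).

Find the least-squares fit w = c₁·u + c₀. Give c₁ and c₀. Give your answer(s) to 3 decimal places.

Entries of XᵀX: Σu·u = 254, Σu = 26, Σ1 = 5.
Right-hand side: Σu·w = -170, Σw = -18.
XᵀX·[c₁, c₀]ᵀ = Xᵀw becomes [[254, 26]; [26, 5]]·[c₁, c₀]ᵀ = [-170, -18]ᵀ.
Δ = 254·5 − 26² = 594.
c₁ = ((-170)·5 − 26·(-18))/594 = -191/297; c₀ = (254·(-18) − 26·(-170))/594 = -76/297.

c₁ = -0.643, c₀ = -0.256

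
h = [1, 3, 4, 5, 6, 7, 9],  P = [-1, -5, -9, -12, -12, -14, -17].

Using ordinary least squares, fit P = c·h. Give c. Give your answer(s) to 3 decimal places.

Forming MᵀM = [[217]] and MᵀP = [-435]ᵀ gives MᵀM·[c]ᵀ = MᵀP.
c = (-435)/217 = -2.00461.

c = -2.005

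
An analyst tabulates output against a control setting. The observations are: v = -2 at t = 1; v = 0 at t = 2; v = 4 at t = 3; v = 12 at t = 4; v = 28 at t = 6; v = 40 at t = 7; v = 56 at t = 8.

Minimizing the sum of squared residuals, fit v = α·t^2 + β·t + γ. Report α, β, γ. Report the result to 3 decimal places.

Forming XᵀX = [[8147, 1171, 179]; [1171, 179, 31]; [179, 31, 7]] and Xᵀv = [6778, 954, 138]ᵀ gives XᵀX·[α, β, γ]ᵀ = Xᵀv.
Solving the 3×3 system (Gaussian elimination) gives α = 2554/2541, β = -2276/2541, γ = -1712/847.

α = 1.005, β = -0.896, γ = -2.021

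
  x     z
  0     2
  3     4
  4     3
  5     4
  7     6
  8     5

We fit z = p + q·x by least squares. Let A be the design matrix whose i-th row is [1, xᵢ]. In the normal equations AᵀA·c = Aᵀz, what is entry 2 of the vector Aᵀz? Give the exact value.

Entry 2 ↔ basis x, so (Aᵀz)_{2} = Σᵢ (x)·zᵢ = (0)·(2) + (3)·(4) + (4)·(3) + (5)·(4) + (7)·(6) + (8)·(5) = 126.

126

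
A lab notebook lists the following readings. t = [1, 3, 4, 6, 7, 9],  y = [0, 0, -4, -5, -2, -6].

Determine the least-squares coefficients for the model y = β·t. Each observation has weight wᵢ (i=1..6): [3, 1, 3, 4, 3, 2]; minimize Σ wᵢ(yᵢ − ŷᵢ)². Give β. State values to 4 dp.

β = -0.6199

Entries of AᵀWA: Σwᵢ·t·t = 513.
And Σwᵢ·t·y = -318.
So AᵀWA·[β]ᵀ = AᵀWy: [[513]]·[β]ᵀ = [-318]ᵀ.
Hence β = -318 / 513 ≈ -0.619883.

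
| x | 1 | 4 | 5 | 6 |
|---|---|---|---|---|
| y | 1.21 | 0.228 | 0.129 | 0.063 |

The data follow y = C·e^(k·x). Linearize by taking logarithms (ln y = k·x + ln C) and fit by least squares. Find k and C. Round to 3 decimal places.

k = -0.582, C = 2.233

Linearized form: ln y = k·x + ln C. From the 4 transformed points,
Sums: Σx = 16.0000, Σ(x)² = 78.0000, Σln y = -6.1004, Σx·ln y = -32.5505.
Normal system: [[78.0000, 16.0000]; [16.0000, 4]]·[k, ln C]ᵀ = [-32.5505, -6.1004]ᵀ.
Solving (det = 56.0000): k = -0.58207, ln C = 0.80321, so C = exp(0.80321) = 2.23270.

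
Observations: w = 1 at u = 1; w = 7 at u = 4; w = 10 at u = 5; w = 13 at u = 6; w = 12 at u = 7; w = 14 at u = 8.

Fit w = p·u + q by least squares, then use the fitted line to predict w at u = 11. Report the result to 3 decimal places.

ŵ = 20.568

With design matrix A, AᵀA = [[191, 31]; [31, 6]] and Aᵀw = [353, 57]ᵀ.
det = 191·6 − 31² = 185.
p = (353·6 − 31·57)/185 = 351/185; q = (191·57 − 31·353)/185 = -56/185.
At u = 11: ŵ = (351/185)·(11) + (-56/185)·(1) = 761/37.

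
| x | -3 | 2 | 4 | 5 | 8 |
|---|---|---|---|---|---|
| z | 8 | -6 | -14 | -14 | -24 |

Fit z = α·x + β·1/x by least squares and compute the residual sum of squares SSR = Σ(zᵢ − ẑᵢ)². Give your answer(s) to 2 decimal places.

SSR = 6.00

The normal system MᵀM·[α, β]ᵀ = Mᵀz is [[118, 5]; [5, 6901/14400]]·[α, β]ᵀ = [-354, -449/30]ᵀ.
Determinant 118·(6901/14400) − 5² = 227159/7200.
α = ((-354)·(6901/14400) − 5·(-449/30))/(227159/7200) = -682677/227159; β = (118·(-449/30) − 5·(-354))/(227159/7200) = 28320/227159.
Residuals: -221319/227159, -11760/227159, -456598/227159, 227495/227159, 6060/227159; SSR = 1362010/227159.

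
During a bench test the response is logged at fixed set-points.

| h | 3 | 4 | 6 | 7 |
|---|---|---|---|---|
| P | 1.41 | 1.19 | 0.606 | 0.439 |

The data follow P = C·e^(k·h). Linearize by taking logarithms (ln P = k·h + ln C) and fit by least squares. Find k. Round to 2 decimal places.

Let Y = ln P. Fitting Y = k·h + ln C by least squares:
Σh = 20.0000, Σ(h)² = 110.0000, Σln P = -0.8066, Σh·ln P = -7.0415.
Normal system: [[110.0000, 20.0000]; [20.0000, 4]]·[k, ln C]ᵀ = [-7.0415, -0.8066]ᵀ.
Solving (det = 40.0000): k = -0.30085, ln C = 1.30261.

k = -0.30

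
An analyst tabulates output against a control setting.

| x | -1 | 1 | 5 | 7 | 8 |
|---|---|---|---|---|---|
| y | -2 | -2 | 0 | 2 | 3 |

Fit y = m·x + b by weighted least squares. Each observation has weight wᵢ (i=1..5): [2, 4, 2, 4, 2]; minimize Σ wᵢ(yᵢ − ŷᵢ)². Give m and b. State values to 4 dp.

Compute the Gram sums: Σwᵢ·x·x = 380, Σwᵢ·x = 56, Σwᵢ·1 = 14.
Moment sums: Σwᵢ·x·y = 100, Σwᵢ·y = 2.
So MᵀWM·[m, b]ᵀ = MᵀWy: [[380, 56]; [56, 14]]·[m, b]ᵀ = [100, 2]ᵀ.
Determinant 380·14 − 56² = 2184.
m = (100·14 − 56·2)/2184 = 23/39; b = (380·2 − 56·100)/2184 = -605/273.

m = 0.5897, b = -2.2161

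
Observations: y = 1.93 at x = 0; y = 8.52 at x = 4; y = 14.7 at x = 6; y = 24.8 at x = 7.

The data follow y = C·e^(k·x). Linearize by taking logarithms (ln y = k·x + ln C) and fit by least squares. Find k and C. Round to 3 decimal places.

k = 0.355, C = 1.947

Linearized form: ln y = k·x + ln C. From the 4 transformed points,
Σx = 17.0000, Σ(x)² = 101.0000, Σln y = 8.6986, Σx·ln y = 47.1727.
Normal system: [[101.0000, 17.0000]; [17.0000, 4]]·[k, ln C]ᵀ = [47.1727, 8.6986]ᵀ.
Δ = 101.0000·4 − (17.0000)² = 115.0000; k = (47.1727·4 − 17.0000·8.6986)/115.0000 = 0.35490, ln C = (101.0000·8.6986 − 17.0000·47.1727)/115.0000 = 0.66632, so C = exp(0.66632) = 1.94705.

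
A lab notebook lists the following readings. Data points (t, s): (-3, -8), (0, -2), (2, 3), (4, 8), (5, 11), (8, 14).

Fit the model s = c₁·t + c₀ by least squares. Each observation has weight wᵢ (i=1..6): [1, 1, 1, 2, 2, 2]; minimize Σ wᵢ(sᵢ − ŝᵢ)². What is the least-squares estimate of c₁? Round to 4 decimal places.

c₁ = 2.0752

Forming XᵀWX = [[223, 33]; [33, 9]] and XᵀWs = [428, 59]ᵀ gives XᵀWX·[c₁, c₀]ᵀ = XᵀWs.
Eliminating c₀: 9·(row 1) − 33·(row 2) gives 918·c₁ = 9·428 − 33·59 = 1905, so c₁ = 635/306.
Then c₀ = (59 − 33·(635/306))/9 = -967/918.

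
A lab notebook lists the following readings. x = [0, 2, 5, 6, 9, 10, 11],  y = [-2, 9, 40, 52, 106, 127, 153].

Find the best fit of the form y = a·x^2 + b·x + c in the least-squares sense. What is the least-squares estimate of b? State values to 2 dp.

Setting ∂/∂a … = 0 gives: 33139·a + 3409·b + 367·c = 42707;  3409·a + 367·b + 43·c = 4437;  367·a + 43·b + 7·c = 485.
(Σx^2·x^2 = 33139, Σx^2·x = 3409, Σx^2 = 367, Σx·x = 367, Σx = 43, Σ1 = 7, Σx^2·y = 42707, Σx·y = 4437, Σy = 485.)
Solving the 3×3 system (Gaussian elimination) gives a = 2618/2679, b = 25741/8037, c = -13048/8037.

b = 3.20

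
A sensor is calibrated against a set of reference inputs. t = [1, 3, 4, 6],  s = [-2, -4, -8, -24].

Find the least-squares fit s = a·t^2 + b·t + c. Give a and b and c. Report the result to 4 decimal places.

a = -1.1667, b = 3.7821, c = -4.6538

The normal equations are: 1634·a + 308·b + 62·c = -1030;  308·a + 62·b + 14·c = -190;  62·a + 14·b + 4·c = -38.
(Σt^2·t^2 = 1634, Σt^2·t = 308, Σt^2 = 62, Σt·t = 62, Σt = 14, Σ1 = 4, Σt^2·s = -1030, Σt·s = -190, Σs = -38.)
Inverting the 3×3 Gram matrix, [a, b, c]ᵀ = [-7/6, 295/78, -121/26]ᵀ.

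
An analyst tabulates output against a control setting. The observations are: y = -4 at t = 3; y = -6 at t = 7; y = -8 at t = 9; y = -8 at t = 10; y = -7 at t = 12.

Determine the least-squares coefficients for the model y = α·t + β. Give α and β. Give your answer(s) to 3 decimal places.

α = -0.415, β = -3.201

Forming MᵀM = [[383, 41]; [41, 5]] and Mᵀy = [-290, -33]ᵀ gives MᵀM·[α, β]ᵀ = Mᵀy.
Eliminating β: 5·(row 1) − 41·(row 2) gives 234·α = 5·(-290) − 41·(-33) = -97, so α = -97/234.
Then β = ((-33) − 41·(-97/234))/5 = -749/234.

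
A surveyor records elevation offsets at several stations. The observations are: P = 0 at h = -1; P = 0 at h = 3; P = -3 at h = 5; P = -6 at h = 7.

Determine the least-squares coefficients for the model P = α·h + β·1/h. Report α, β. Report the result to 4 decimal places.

The normal equations are: 84·α + 4·β = -57;  4·α + (12916/11025)·β = -51/35.
Eliminating β: (12916/11025)·(row 1) − 4·(row 2) gives (43264/525)·α = (12916/11025)·(-57) − 4·(-51/35) = -223984/3675, so α = -13999/18928.
Then β = ((-51/35) − 4·(-13999/18928))/(12916/11025) = 3465/2704.

α = -0.7396, β = 1.2814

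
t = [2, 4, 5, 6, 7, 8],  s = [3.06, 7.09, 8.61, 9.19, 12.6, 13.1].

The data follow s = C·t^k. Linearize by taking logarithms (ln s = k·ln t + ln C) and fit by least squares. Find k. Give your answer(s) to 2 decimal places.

Let Y = ln s. Fitting Y = k·ln t + ln C by least squares:
Σln t = 9.5060, Σ(ln t)² = 16.3136, Σln s = 12.5544, Σln t·ln s = 21.2098.
Equations: 16.3136·k + 9.5060·ln C = 21.2098;  9.5060·k + 6·ln C = 12.5544.
Solving (det = 7.5177): k = 1.05303, ln C = 0.42406.

k = 1.05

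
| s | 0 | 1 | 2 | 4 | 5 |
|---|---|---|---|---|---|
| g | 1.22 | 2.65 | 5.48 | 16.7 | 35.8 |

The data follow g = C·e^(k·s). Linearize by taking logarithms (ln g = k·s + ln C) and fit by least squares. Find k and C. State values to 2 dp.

Taking logs, ln g = k·s + ln C, so regress ln g on s.
Σs = 12.0000, Σ(s)² = 46.0000, Σln g = 9.2679, Σs·ln g = 33.5281.
Equations: 46.0000·k + 12.0000·ln C = 33.5281;  12.0000·k + 5·ln C = 9.2679.
Slope k = (n·Σs·ln g − Σs·Σln g)/(n·Σ(s)² − (Σs)²) = (5·33.5281 − 12.0000·9.2679)/86.0000 = 0.65612; ln C = (Σln g − k·Σs)/n = 0.27889, so C = exp(0.27889) = 1.32166.

k = 0.66, C = 1.32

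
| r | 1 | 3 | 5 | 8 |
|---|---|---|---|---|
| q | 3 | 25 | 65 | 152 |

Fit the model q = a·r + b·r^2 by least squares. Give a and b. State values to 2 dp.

Normal-equation sums: Σr·r = 99, Σr·r^2 = 665, Σr^2·r^2 = 4803.
For Aᵀq: Σr·q = 1619, Σr^2·q = 11581.
Eliminating b: 4803·(row 1) − 665·(row 2) gives 33272·a = 4803·1619 − 665·11581 = 74692, so a = 18673/8318.
Then b = (11581 − 665·(18673/8318))/4803 = 17471/8318.

a = 2.24, b = 2.10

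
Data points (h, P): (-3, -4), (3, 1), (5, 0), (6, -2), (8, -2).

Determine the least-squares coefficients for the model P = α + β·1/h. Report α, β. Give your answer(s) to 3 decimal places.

The normal system XᵀX·[α, β]ᵀ = XᵀP is [[5, 59/120]; [59/120, 489/1600]]·[α, β]ᵀ = [-7, 13/12]ᵀ.
Eliminating β: (489/1600)·(row 1) − (59/120)·(row 2) gives (4631/3600)·α = (489/1600)·(-7) − (59/120)·(13/12) = -38477/14400, so α = -38477/18524.
Then β = ((13/12) − (59/120)·(-38477/18524))/(489/1600) = 31890/4631.

α = -2.077, β = 6.886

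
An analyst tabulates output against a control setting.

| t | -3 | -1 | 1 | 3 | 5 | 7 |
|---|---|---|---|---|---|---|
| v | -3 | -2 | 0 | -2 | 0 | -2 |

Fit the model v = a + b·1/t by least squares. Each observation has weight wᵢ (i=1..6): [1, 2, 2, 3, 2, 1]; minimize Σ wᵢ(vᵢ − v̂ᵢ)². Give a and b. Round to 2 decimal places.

Sums needed: Σwᵢ·1 = 11, Σwᵢ·1/t = 127/105, Σwᵢ·1/t·1/t = 50107/11025.
For AᵀWv: Σwᵢ·v = -15, Σwᵢ·1/t·v = 19/7.
Normal equations: [[11, 127/105]; [127/105, 50107/11025]]·[a, b]ᵀ = [-15, 19/7]ᵀ.
det = 11·(50107/11025) − (127/105)² = 535048/11025.
a = ((-15)·(50107/11025) − (127/105)·(19/7))/(535048/11025) = -98475/66881; b = (11·(19/7) − (127/105)·(-15))/(535048/11025) = 66150/66881.

a = -1.47, b = 0.99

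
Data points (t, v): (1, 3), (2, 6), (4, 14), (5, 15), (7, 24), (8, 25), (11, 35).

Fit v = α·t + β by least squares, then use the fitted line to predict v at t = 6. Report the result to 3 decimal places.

Setting ∂/∂α … = 0 gives: 280·α + 38·β = 899;  38·α + 7·β = 122.
(Σt·t = 280, Σt = 38, Σ1 = 7, Σt·v = 899, Σv = 122.)
Determinant 280·7 − 38² = 516.
α = (899·7 − 38·122)/516 = 1657/516; β = (280·122 − 38·899)/516 = -1/258.
At t = 6: v̂ = (1657/516)·(6) + (-1/258)·(1) = 2485/129.

v̂ = 19.264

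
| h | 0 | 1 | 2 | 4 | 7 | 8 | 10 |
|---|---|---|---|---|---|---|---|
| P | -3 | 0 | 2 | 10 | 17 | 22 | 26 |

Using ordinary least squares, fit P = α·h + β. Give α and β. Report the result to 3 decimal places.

Compute the Gram sums: Σh·h = 234, Σh = 32, Σ1 = 7.
Moment sums: Σh·P = 599, ΣP = 74.
So AᵀA·[α, β]ᵀ = AᵀP: [[234, 32]; [32, 7]]·[α, β]ᵀ = [599, 74]ᵀ.
det = 234·7 − 32² = 614.
α = (599·7 − 32·74)/614 = 1825/614; β = (234·74 − 32·599)/614 = -926/307.

α = 2.972, β = -3.016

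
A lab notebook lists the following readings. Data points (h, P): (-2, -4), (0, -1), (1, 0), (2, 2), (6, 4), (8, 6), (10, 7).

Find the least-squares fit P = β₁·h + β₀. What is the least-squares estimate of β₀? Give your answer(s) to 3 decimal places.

Normal-equation sums: Σh·h = 209, Σh = 25, Σ1 = 7.
Moment sums: Σh·P = 154, ΣP = 14.
Normal equations: [[209, 25]; [25, 7]]·[β₁, β₀]ᵀ = [154, 14]ᵀ.
Δ = 209·7 − 25² = 838.
β₁ = (154·7 − 25·14)/838 = 364/419; β₀ = (209·14 − 25·154)/838 = -462/419.

β₀ = -1.103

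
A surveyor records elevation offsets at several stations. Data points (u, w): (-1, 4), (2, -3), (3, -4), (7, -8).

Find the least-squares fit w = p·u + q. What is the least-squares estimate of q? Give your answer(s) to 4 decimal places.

q = 1.2595

Setting ∂/∂p … = 0 gives: 63·p + 11·q = -78;  11·p + 4·q = -11.
(Σu·u = 63, Σu = 11, Σ1 = 4, Σu·w = -78, Σw = -11.)
det = 63·4 − 11² = 131.
p = ((-78)·4 − 11·(-11))/131 = -191/131; q = (63·(-11) − 11·(-78))/131 = 165/131.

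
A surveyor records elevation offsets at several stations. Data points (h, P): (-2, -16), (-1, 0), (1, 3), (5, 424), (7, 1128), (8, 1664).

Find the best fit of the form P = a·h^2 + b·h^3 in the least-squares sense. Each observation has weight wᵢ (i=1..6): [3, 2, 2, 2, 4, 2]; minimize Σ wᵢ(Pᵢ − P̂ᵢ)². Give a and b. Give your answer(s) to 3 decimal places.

From the data, Σwᵢ·h^2·h^2 = 19098, Σwᵢ·h^2·h^3 = 138918, Σwᵢ·h^3·h^3 = 1026330.
And Σwᵢ·h^2·P = 455094, Σwᵢ·h^3·P = 3357942.
So MᵀWM·[a, b]ᵀ = MᵀWP: [[19098, 138918]; [138918, 1026330]]·[a, b]ᵀ = [455094, 3357942]ᵀ.
Eliminating b: 1026330·(row 1) − 138918·(row 2) gives 302639616·a = 1026330·455094 − 138918·3357942 = 598038264, so a = 8306087/4203328.
Then b = (3357942 − 138918·(8306087/4203328))/1026330 = 12628167/4203328.

a = 1.976, b = 3.004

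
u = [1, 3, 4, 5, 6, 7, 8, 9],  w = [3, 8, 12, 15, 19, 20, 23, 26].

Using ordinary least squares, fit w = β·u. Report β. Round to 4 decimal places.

β = 2.9253

Compute the Gram sums: Σu·u = 281.
Moment sums: Σu·w = 822.
AᵀA·[β]ᵀ = Aᵀw becomes [[281]]·[β]ᵀ = [822]ᵀ.
β = 822/281 = 2.92527.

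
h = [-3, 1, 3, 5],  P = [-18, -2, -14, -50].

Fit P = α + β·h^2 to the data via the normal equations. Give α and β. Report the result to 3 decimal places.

AᵀA·[α, β]ᵀ = AᵀP reads: 4·α + 44·β = -84;  44·α + 788·β = -1540.
(Σ1 = 4, Σh^2 = 44, Σh^2·h^2 = 788, ΣP = -84, Σh^2·P = -1540.)
Δ = 4·788 − 44² = 1216.
α = ((-84)·788 − 44·(-1540))/1216 = 49/38; β = (4·(-1540) − 44·(-84))/1216 = -77/38.

α = 1.289, β = -2.026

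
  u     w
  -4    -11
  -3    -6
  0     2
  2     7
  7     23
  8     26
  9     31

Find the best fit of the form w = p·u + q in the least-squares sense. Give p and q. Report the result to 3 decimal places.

MᵀM·[p, q]ᵀ = Mᵀw reads: 223·p + 19·q = 724;  19·p + 7·q = 72.
(Σu·u = 223, Σu = 19, Σ1 = 7, Σu·w = 724, Σw = 72.)
Eliminating q: 7·(row 1) − 19·(row 2) gives 1200·p = 7·724 − 19·72 = 3700, so p = 37/12.
Then q = (72 − 19·(37/12))/7 = 23/12.

p = 3.083, q = 1.917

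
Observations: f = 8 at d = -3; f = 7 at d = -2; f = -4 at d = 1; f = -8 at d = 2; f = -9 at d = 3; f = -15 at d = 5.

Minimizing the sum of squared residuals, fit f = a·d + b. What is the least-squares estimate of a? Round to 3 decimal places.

Forming XᵀX = [[52, 6]; [6, 6]] and Xᵀf = [-160, -21]ᵀ gives XᵀX·[a, b]ᵀ = Xᵀf.
Eliminating b: 6·(row 1) − 6·(row 2) gives 276·a = 6·(-160) − 6·(-21) = -834, so a = -139/46.
Then b = ((-21) − 6·(-139/46))/6 = -11/23.

a = -3.022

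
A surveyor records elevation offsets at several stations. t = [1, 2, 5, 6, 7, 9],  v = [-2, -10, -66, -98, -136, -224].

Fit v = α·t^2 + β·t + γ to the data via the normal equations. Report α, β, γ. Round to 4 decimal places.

Setting ∂/∂α … = 0 gives: 10900·α + 1422·β + 196·γ = -30028;  1422·α + 196·β + 30·γ = -3908;  196·α + 30·β + 6·γ = -536.
Inverting the 3×3 Gram matrix, [α, β, γ]ᵀ = [-24812/8635, 7894/8635, -338/8635]ᵀ.

α = -2.8734, β = 0.9142, γ = -0.0391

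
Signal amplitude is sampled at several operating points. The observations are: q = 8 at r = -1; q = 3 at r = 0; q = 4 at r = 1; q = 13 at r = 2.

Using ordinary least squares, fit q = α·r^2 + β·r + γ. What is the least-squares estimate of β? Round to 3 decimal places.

β = -1.900

Sums needed: Σr^2·r^2 = 18, Σr^2·r = 8, Σr^2 = 6, Σr·r = 6, Σr = 2, Σ1 = 4.
Right-hand side: Σr^2·q = 64, Σr·q = 22, Σq = 28.
Row-reducing yields α = 7/2, β = -19/10, γ = 27/10.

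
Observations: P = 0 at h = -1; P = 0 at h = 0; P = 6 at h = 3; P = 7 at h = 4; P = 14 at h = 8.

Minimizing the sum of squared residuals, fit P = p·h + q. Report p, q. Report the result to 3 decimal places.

p = 1.622, q = 0.858

Normal-equation sums: Σh·h = 90, Σh = 14, Σ1 = 5.
For AᵀP: Σh·P = 158, ΣP = 27.
Normal equations: [[90, 14]; [14, 5]]·[p, q]ᵀ = [158, 27]ᵀ.
Eliminating q: 5·(row 1) − 14·(row 2) gives 254·p = 5·158 − 14·27 = 412, so p = 206/127.
Then q = (27 − 14·(206/127))/5 = 109/127.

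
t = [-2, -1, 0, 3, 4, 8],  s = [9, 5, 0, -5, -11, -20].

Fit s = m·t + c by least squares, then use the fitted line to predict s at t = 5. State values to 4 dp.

ŝ = -12.1524

The normal equations are: 94·m + 12·c = -242;  12·m + 6·c = -22.
(Σt·t = 94, Σt = 12, Σ1 = 6, Σt·s = -242, Σs = -22.)
Determinant 94·6 − 12² = 420.
m = ((-242)·6 − 12·(-22))/420 = -99/35; c = (94·(-22) − 12·(-242))/420 = 209/105.
At t = 5: ŝ = (-99/35)·(5) + (209/105)·(1) = -1276/105.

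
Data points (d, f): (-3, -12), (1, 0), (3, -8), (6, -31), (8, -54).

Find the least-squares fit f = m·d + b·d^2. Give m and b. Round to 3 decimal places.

m = 0.755, b = -0.955

The normal system AᵀA·[m, b]ᵀ = Aᵀf is [[119, 729]; [729, 5555]]·[m, b]ᵀ = [-606, -4752]ᵀ.
Eliminating b: 5555·(row 1) − 729·(row 2) gives 129604·m = 5555·(-606) − 729·(-4752) = 97878, so m = 48939/64802.
Then b = ((-4752) − 729·(48939/64802))/5555 = -61857/64802.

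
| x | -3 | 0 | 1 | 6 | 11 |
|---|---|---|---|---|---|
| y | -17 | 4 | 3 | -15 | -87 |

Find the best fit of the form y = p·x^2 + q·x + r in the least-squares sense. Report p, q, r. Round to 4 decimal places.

Entries of AᵀA: Σx^2·x^2 = 16019, Σx^2·x = 1521, Σx^2 = 167, Σx·x = 167, Σx = 15, Σ1 = 5.
Moment sums: Σx^2·y = -11217, Σx·y = -993, Σy = -112.
Normal equations: [[16019, 1521, 167]; [1521, 167, 15]; [167, 15, 5]]·[p, q, r]ᵀ = [-11217, -993, -112]ᵀ.
Row-reducing yields p = -604891/583566, q = 638213/194522, r = 693782/291783.

p = -1.0365, q = 3.2809, r = 2.3777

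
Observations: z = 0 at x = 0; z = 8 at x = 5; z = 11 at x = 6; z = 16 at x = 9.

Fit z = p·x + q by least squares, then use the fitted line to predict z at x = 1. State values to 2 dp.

ẑ = 1.61

The normal system MᵀM·[p, q]ᵀ = Mᵀz is [[142, 20]; [20, 4]]·[p, q]ᵀ = [250, 35]ᵀ.
Eliminating q: 4·(row 1) − 20·(row 2) gives 168·p = 4·250 − 20·35 = 300, so p = 25/14.
Then q = (35 − 20·(25/14))/4 = -5/28.
At x = 1: ẑ = (25/14)·(1) + (-5/28)·(1) = 45/28.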